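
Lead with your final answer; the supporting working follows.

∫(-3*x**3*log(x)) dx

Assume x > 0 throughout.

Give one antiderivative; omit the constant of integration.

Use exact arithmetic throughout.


The answer is -3*x**4*log(x)/4 + 3*x**4/16.
Step 1. Integrate ∫(-3*x**3*log(x)) dx by parts with u = log(x), dv = (-3*x**3) dx, so v = -3*x**4/4 [assuming x > 0]: now -3*x**4*log(x)/4 + ∫(3*x**3/4) dx.
Step 2. Evaluate the standard form: now -3*x**4*log(x)/4 + 3*x**4/16.
Answer: -3*x**4*log(x)/4 + 3*x**4/16.


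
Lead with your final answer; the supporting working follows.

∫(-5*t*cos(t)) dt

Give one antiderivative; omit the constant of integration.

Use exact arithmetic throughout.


The answer is -5*t*sin(t) - 5*cos(t).
Step 1. Integrate ∫(-5*t*cos(t)) dt by parts with u = t, dv = (-5*cos(t)) dt, so v = -5*sin(t): now -5*t*sin(t) + ∫(5*sin(t)) dt.
Step 2. Evaluate the standard form: now -5*t*sin(t) - 5*cos(t).
Answer: -5*t*sin(t) - 5*cos(t).


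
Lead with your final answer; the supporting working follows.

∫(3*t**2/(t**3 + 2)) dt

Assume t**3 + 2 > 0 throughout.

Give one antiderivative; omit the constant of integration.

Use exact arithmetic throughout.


The answer is log(t**3 + 2).
Step 1. Substitute u = t**3 + 2, turning ∫(3*t**2/(t**3 + 2)) dt into ∫(1/u) du: now ∫(1/u) du.
Step 2. Evaluate the standard form [assuming u > 0]: now log(u).
Step 3. Substitute back u = t**3 + 2: now log(t**3 + 2).
Answer: log(t**3 + 2).


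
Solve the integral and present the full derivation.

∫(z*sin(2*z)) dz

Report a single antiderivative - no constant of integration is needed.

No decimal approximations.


Step 1. Integrate ∫(z*sin(2*z)) dz by parts with u = z, dv = (sin(2*z)) dz, so v = -cos(2*z)/2: now -z*cos(2*z)/2 + ∫(cos(2*z)/2) dz.
Step 2. Evaluate the standard form: now -z*cos(2*z)/2 + sin(2*z)/4.
Answer: -z*cos(2*z)/2 + sin(2*z)/4.


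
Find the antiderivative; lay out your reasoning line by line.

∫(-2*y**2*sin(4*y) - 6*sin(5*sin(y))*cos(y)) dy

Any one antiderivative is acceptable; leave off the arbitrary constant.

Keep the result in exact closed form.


Step 1. Rewrite: now ∫(-2*y**2*sin(4*y)) dy + ∫(-6*sin(5*sin(y))*cos(y)) dy.
Step 2. Integrate ∫(-2*y**2*sin(4*y)) dy by parts with u = y**2, dv = (-2*sin(4*y)) dy, so v = cos(4*y)/2: now y**2*cos(4*y)/2 + ∫(-y*cos(4*y)) dy + ∫(-6*sin(5*sin(y))*cos(y)) dy.
Step 3. Integrate ∫(-y*cos(4*y)) dy by parts with u = y, dv = (-cos(4*y)) dy, so v = -sin(4*y)/4: now y**2*cos(4*y)/2 - y*sin(4*y)/4 + ∫(-6*sin(5*sin(y))*cos(y)) dy + ∫(sin(4*y)/4) dy.
Step 4. Evaluate the standard form: now y**2*cos(4*y)/2 - y*sin(4*y)/4 - cos(4*y)/16 + ∫(-6*sin(5*sin(y))*cos(y)) dy.
Step 5. Substitute u = sin(y), turning ∫(-6*sin(5*sin(y))*cos(y)) dy into ∫(-6*sin(5*u)) du: now y**2*cos(4*y)/2 - y*sin(4*y)/4 - cos(4*y)/16 + ∫(-6*sin(5*u)) du.
Step 6. Evaluate the standard form: now y**2*cos(4*y)/2 - y*sin(4*y)/4 + 6*cos(5*u)/5 - cos(4*y)/16.
Step 7. Substitute back u = sin(y): now y**2*cos(4*y)/2 - y*sin(4*y)/4 - cos(4*y)/16 + 6*cos(5*sin(y))/5.
Answer: y**2*cos(4*y)/2 - y*sin(4*y)/4 - cos(4*y)/16 + 6*cos(5*sin(y))/5.


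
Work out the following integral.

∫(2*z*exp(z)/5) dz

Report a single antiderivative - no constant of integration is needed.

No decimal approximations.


Answer: 2*z*exp(z)/5 - 2*exp(z)/5.


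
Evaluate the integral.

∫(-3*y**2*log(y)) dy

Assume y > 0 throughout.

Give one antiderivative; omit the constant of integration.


Answer: -y**3*log(y) + y**3/3.


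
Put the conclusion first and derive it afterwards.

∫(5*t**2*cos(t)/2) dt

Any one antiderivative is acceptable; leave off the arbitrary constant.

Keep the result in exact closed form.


The answer is 5*t**2*sin(t)/2 + 5*t*cos(t) - 5*sin(t).
Step 1. Integrate ∫(5*t**2*cos(t)/2) dt by parts with u = t**2, dv = (5*cos(t)/2) dt, so v = 5*sin(t)/2: now 5*t**2*sin(t)/2 + ∫(-5*t*sin(t)) dt.
Step 2. Integrate ∫(-5*t*sin(t)) dt by parts with u = t, dv = (-5*sin(t)) dt, so v = 5*cos(t): now 5*t**2*sin(t)/2 + 5*t*cos(t) + ∫(-5*cos(t)) dt.
Step 3. Evaluate the standard form: now 5*t**2*sin(t)/2 + 5*t*cos(t) - 5*sin(t).
Answer: 5*t**2*sin(t)/2 + 5*t*cos(t) - 5*sin(t).


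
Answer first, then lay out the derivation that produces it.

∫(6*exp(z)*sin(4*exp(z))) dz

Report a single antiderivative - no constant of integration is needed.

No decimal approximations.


The answer is -3*cos(4*exp(z))/2.
Step 1. Substitute u = exp(z), turning ∫(6*exp(z)*sin(4*exp(z))) dz into ∫(6*sin(4*u)) du: now ∫(6*sin(4*u)) du.
Step 2. Evaluate the standard form: now -3*cos(4*u)/2.
Step 3. Substitute back u = exp(z): now -3*cos(4*exp(z))/2.
Answer: -3*cos(4*exp(z))/2.


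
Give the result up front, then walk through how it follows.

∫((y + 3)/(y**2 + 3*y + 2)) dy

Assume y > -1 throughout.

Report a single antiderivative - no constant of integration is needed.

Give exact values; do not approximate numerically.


The answer is 2*log(y + 1) - log(y + 2).
Step 1. Decompose ∫((y + 3)/(y**2 + 3*y + 2)) dy by partial fractions, (y + 3)/(y**2 + 3*y + 2) = -1/(y + 2) + 2/(y + 1): now ∫(2/(y + 1)) dy + ∫(-1/(y + 2)) dy.
Step 2. Evaluate the standard form [assuming y > -1]: now 2*log(y + 1) + ∫(-1/(y + 2)) dy.
Step 3. Evaluate the standard form [assuming y > -2]: now 2*log(y + 1) - log(y + 2).
Answer: 2*log(y + 1) - log(y + 2).


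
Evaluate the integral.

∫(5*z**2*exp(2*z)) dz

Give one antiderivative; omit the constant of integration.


Answer: 5*z**2*exp(2*z)/2 - 5*z*exp(2*z)/2 + 5*exp(2*z)/4.


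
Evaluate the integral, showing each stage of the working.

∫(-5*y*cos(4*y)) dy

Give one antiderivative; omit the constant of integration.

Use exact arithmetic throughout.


Step 1. Integrate ∫(-5*y*cos(4*y)) dy by parts with u = y, dv = (-5*cos(4*y)) dy, so v = -5*sin(4*y)/4: now -5*y*sin(4*y)/4 + ∫(5*sin(4*y)/4) dy.
Step 2. Evaluate the standard form: now -5*y*sin(4*y)/4 - 5*cos(4*y)/16.
Answer: -5*y*sin(4*y)/4 - 5*cos(4*y)/16.


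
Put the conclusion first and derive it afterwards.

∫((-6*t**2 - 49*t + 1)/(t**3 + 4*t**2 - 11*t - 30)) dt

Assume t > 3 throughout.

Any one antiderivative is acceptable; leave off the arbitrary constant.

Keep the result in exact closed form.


The answer is -5*log(t - 3) - 5*log(t + 2) + 4*log(t + 5).
Step 1. Decompose ∫((-6*t**2 - 49*t + 1)/(t**3 + 4*t**2 - 11*t - 30)) dt by partial fractions, (-6*t**2 - 49*t + 1)/(t**3 + 4*t**2 - 11*t - 30) = 4/(t + 5) - 5/(t + 2) - 5/(t - 3): now ∫(-5/(t - 3)) dt + ∫(-5/(t + 2)) dt + ∫(4/(t + 5)) dt.
Step 2. Evaluate the standard form [assuming t > 3]: now -5*log(t - 3) + ∫(-5/(t + 2)) dt + ∫(4/(t + 5)) dt.
Step 3. Evaluate the standard form [assuming t > -5]: now -5*log(t - 3) + 4*log(t + 5) + ∫(-5/(t + 2)) dt.
Step 4. Evaluate the standard form [assuming t > -2]: now -5*log(t - 3) - 5*log(t + 2) + 4*log(t + 5).
Answer: -5*log(t - 3) - 5*log(t + 2) + 4*log(t + 5).


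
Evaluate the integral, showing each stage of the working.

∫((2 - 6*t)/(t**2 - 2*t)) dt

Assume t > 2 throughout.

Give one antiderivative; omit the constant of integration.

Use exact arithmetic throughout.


Step 1. Decompose ∫((2 - 6*t)/(t**2 - 2*t)) dt by partial fractions, (2 - 6*t)/(t**2 - 2*t) = -5/(t - 2) - 1/t: now ∫(-1/t) dt + ∫(-5/(t - 2)) dt.
Step 2. Evaluate the standard form [assuming t > 0]: now -log(t) + ∫(-5/(t - 2)) dt.
Step 3. Evaluate the standard form [assuming t > 2]: now -log(t) - 5*log(t - 2).
Answer: -log(t) - 5*log(t - 2).


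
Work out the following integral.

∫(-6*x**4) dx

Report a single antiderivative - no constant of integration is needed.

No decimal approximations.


Answer: -6*x**5/5.


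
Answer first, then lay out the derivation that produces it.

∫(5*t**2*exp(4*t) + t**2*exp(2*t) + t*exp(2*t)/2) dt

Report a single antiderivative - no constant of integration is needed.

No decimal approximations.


The answer is 5*t**2*exp(4*t)/4 + t**2*exp(2*t)/2 - 5*t*exp(4*t)/8 - t*exp(2*t)/4 + 5*exp(4*t)/32 + exp(2*t)/8.
Step 1. Rewrite: now ∫(t*exp(2*t)/2) dt + ∫(t**2*exp(2*t)) dt + ∫(5*t**2*exp(4*t)) dt.
Step 2. Integrate ∫(t**2*exp(2*t)) dt by parts with u = t**2, dv = (exp(2*t)) dt, so v = exp(2*t)/2: now t**2*exp(2*t)/2 + ∫(-t*exp(2*t)) dt + ∫(t*exp(2*t)/2) dt + ∫(5*t**2*exp(4*t)) dt.
Step 3. Integrate ∫(-t*exp(2*t)) dt by parts with u = t, dv = (-exp(2*t)) dt, so v = -exp(2*t)/2: now t**2*exp(2*t)/2 - t*exp(2*t)/2 + ∫(t*exp(2*t)/2) dt + ∫(5*t**2*exp(4*t)) dt + ∫(exp(2*t)/2) dt.
Step 4. Evaluate the standard form: now t**2*exp(2*t)/2 - t*exp(2*t)/2 + exp(2*t)/4 + ∫(t*exp(2*t)/2) dt + ∫(5*t**2*exp(4*t)) dt.
Step 5. Integrate ∫(5*t**2*exp(4*t)) dt by parts with u = t**2, dv = (5*exp(4*t)) dt, so v = 5*exp(4*t)/4: now 5*t**2*exp(4*t)/4 + t**2*exp(2*t)/2 - t*exp(2*t)/2 + exp(2*t)/4 + ∫(t*exp(2*t)/2) dt + ∫(-5*t*exp(4*t)/2) dt.
Step 6. Integrate ∫(-5*t*exp(4*t)/2) dt by parts with u = t, dv = (-5*exp(4*t)/2) dt, so v = -5*exp(4*t)/8: now 5*t**2*exp(4*t)/4 + t**2*exp(2*t)/2 - 5*t*exp(4*t)/8 - t*exp(2*t)/2 + exp(2*t)/4 + ∫(t*exp(2*t)/2) dt + ∫(5*exp(4*t)/8) dt.
Step 7. Evaluate the standard form: now 5*t**2*exp(4*t)/4 + t**2*exp(2*t)/2 - 5*t*exp(4*t)/8 - t*exp(2*t)/2 + 5*exp(4*t)/32 + exp(2*t)/4 + ∫(t*exp(2*t)/2) dt.
Step 8. Integrate ∫(t*exp(2*t)/2) dt by parts with u = t, dv = (exp(2*t)/2) dt, so v = exp(2*t)/4: now 5*t**2*exp(4*t)/4 + t**2*exp(2*t)/2 - 5*t*exp(4*t)/8 - t*exp(2*t)/4 + 5*exp(4*t)/32 + exp(2*t)/4 + ∫(-exp(2*t)/4) dt.
Step 9. Evaluate the standard form: now 5*t**2*exp(4*t)/4 + t**2*exp(2*t)/2 - 5*t*exp(4*t)/8 - t*exp(2*t)/4 + 5*exp(4*t)/32 + exp(2*t)/8.
Answer: 5*t**2*exp(4*t)/4 + t**2*exp(2*t)/2 - 5*t*exp(4*t)/8 - t*exp(2*t)/4 + 5*exp(4*t)/32 + exp(2*t)/8.


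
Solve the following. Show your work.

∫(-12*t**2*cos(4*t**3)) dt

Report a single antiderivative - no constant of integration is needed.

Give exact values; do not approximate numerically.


Step 1. Substitute u = t**3, turning ∫(-12*t**2*cos(4*t**3)) dt into ∫(-4*cos(4*u)) du: now ∫(-4*cos(4*u)) du.
Step 2. Evaluate the standard form: now -sin(4*u).
Step 3. Substitute back u = t**3: now -sin(4*t**3).
Answer: -sin(4*t**3).


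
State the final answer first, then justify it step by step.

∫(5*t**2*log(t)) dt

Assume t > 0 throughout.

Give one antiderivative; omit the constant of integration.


The answer is 5*t**3*log(t)/3 - 5*t**3/9.
Step 1. Integrate ∫(5*t**2*log(t)) dt by parts with u = log(t), dv = (5*t**2) dt, so v = 5*t**3/3 [assuming t > 0]: now 5*t**3*log(t)/3 + ∫(-5*t**2/3) dt.
Step 2. Evaluate the standard form: now 5*t**3*log(t)/3 - 5*t**3/9.
Answer: 5*t**3*log(t)/3 - 5*t**3/9.


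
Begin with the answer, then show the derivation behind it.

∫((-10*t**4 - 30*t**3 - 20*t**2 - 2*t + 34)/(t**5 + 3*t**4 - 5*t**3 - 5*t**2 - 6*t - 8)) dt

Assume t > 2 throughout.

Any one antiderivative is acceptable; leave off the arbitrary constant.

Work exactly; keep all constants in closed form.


The answer is -5*log(t - 2) - 2*log(t + 1) - 3*log(t + 4) - 4*atan(t).
Step 1. Decompose ∫((-10*t**4 - 30*t**3 - 20*t**2 - 2*t + 34)/(t**5 + 3*t**4 - 5*t**3 - 5*t**2 - 6*t - 8)) dt by partial fractions, (-10*t**4 - 30*t**3 - 20*t**2 - 2*t + 34)/(t**5 + 3*t**4 - 5*t**3 - 5*t**2 - 6*t - 8) = -4/(t**2 + 1) - 3/(t + 4) - 2/(t + 1) - 5/(t - 2): now ∫(-5/(t - 2)) dt + ∫(-2/(t + 1)) dt + ∫(-3/(t + 4)) dt + ∫(-4/(t**2 + 1)) dt.
Step 2. Evaluate the standard form [assuming t > -1]: now -2*log(t + 1) + ∫(-5/(t - 2)) dt + ∫(-3/(t + 4)) dt + ∫(-4/(t**2 + 1)) dt.
Step 3. Evaluate the standard form [assuming t > -4]: now -2*log(t + 1) - 3*log(t + 4) + ∫(-5/(t - 2)) dt + ∫(-4/(t**2 + 1)) dt.
Step 4. Evaluate the standard form [assuming t > 2]: now -5*log(t - 2) - 2*log(t + 1) - 3*log(t + 4) + ∫(-4/(t**2 + 1)) dt.
Step 5. Evaluate the standard form: now -5*log(t - 2) - 2*log(t + 1) - 3*log(t + 4) - 4*atan(t).
Answer: -5*log(t - 2) - 2*log(t + 1) - 3*log(t + 4) - 4*atan(t).


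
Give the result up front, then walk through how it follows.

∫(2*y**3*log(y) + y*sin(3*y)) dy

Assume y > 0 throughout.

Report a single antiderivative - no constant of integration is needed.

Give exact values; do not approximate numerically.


The answer is y**4*log(y)/2 - y**4/8 - y*cos(3*y)/3 + sin(3*y)/9.
Step 1. Rewrite: now ∫(y*sin(3*y)) dy + ∫(2*y**3*log(y)) dy.
Step 2. Integrate ∫(y*sin(3*y)) dy by parts with u = y, dv = (sin(3*y)) dy, so v = -cos(3*y)/3: now -y*cos(3*y)/3 + ∫(2*y**3*log(y)) dy + ∫(cos(3*y)/3) dy.
Step 3. Evaluate the standard form: now -y*cos(3*y)/3 + sin(3*y)/9 + ∫(2*y**3*log(y)) dy.
Step 4. Integrate ∫(2*y**3*log(y)) dy by parts with u = log(y), dv = (2*y**3) dy, so v = y**4/2 [assuming y > 0]: now y**4*log(y)/2 - y*cos(3*y)/3 + sin(3*y)/9 + ∫(-y**3/2) dy.
Step 5. Evaluate the standard form: now y**4*log(y)/2 - y**4/8 - y*cos(3*y)/3 + sin(3*y)/9.
Answer: y**4*log(y)/2 - y**4/8 - y*cos(3*y)/3 + sin(3*y)/9.


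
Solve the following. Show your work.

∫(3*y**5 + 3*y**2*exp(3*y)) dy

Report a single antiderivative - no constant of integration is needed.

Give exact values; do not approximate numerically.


Step 1. Rewrite: now ∫(3*y**5) dy + ∫(3*y**2*exp(3*y)) dy.
Step 2. Integrate ∫(3*y**2*exp(3*y)) dy by parts with u = y**2, dv = (3*exp(3*y)) dy, so v = exp(3*y): now y**2*exp(3*y) + ∫(3*y**5) dy + ∫(-2*y*exp(3*y)) dy.
Step 3. Integrate ∫(-2*y*exp(3*y)) dy by parts with u = y, dv = (-2*exp(3*y)) dy, so v = -2*exp(3*y)/3: now y**2*exp(3*y) - 2*y*exp(3*y)/3 + ∫(3*y**5) dy + ∫(2*exp(3*y)/3) dy.
Step 4. Evaluate the standard form: now y**2*exp(3*y) - 2*y*exp(3*y)/3 + 2*exp(3*y)/9 + ∫(3*y**5) dy.
Step 5. Evaluate the standard form: now y**6/2 + y**2*exp(3*y) - 2*y*exp(3*y)/3 + 2*exp(3*y)/9.
Answer: y**6/2 + y**2*exp(3*y) - 2*y*exp(3*y)/3 + 2*exp(3*y)/9.


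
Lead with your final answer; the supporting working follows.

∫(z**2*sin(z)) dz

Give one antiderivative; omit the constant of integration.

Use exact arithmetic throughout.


The answer is -z**2*cos(z) + 2*z*sin(z) + 2*cos(z).
Step 1. Integrate ∫(z**2*sin(z)) dz by parts with u = z**2, dv = (sin(z)) dz, so v = -cos(z): now -z**2*cos(z) + ∫(2*z*cos(z)) dz.
Step 2. Integrate ∫(2*z*cos(z)) dz by parts with u = z, dv = (2*cos(z)) dz, so v = 2*sin(z): now -z**2*cos(z) + 2*z*sin(z) + ∫(-2*sin(z)) dz.
Step 3. Evaluate the standard form: now -z**2*cos(z) + 2*z*sin(z) + 2*cos(z).
Answer: -z**2*cos(z) + 2*z*sin(z) + 2*cos(z).


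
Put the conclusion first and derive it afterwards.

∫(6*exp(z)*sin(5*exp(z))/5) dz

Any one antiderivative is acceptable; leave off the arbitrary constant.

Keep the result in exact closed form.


The answer is -6*cos(5*exp(z))/25.
Step 1. Substitute u = exp(z), turning ∫(6*exp(z)*sin(5*exp(z))/5) dz into ∫(6*sin(5*u)/5) du: now ∫(6*sin(5*u)/5) du.
Step 2. Evaluate the standard form: now -6*cos(5*u)/25.
Step 3. Substitute back u = exp(z): now -6*cos(5*exp(z))/25.
Answer: -6*cos(5*exp(z))/25.


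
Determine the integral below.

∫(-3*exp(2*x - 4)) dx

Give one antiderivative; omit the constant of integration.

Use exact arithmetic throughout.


Answer: -3*exp(2*x - 4)/2.


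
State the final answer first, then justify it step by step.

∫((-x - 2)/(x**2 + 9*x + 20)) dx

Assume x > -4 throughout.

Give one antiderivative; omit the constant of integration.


The answer is 2*log(x + 4) - 3*log(x + 5).
Step 1. Decompose ∫((-x - 2)/(x**2 + 9*x + 20)) dx by partial fractions, (-x - 2)/(x**2 + 9*x + 20) = -3/(x + 5) + 2/(x + 4): now ∫(2/(x + 4)) dx + ∫(-3/(x + 5)) dx.
Step 2. Evaluate the standard form [assuming x > -5]: now -3*log(x + 5) + ∫(2/(x + 4)) dx.
Step 3. Evaluate the standard form [assuming x > -4]: now 2*log(x + 4) - 3*log(x + 5).
Answer: 2*log(x + 4) - 3*log(x + 5).


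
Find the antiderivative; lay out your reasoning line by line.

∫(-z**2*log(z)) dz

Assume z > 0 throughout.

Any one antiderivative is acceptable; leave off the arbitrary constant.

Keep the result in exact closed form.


Step 1. Integrate ∫(-z**2*log(z)) dz by parts with u = log(z), dv = (-z**2) dz, so v = -z**3/3 [assuming z > 0]: now -z**3*log(z)/3 + ∫(z**2/3) dz.
Step 2. Evaluate the standard form: now -z**3*log(z)/3 + z**3/9.
Answer: -z**3*log(z)/3 + z**3/9.


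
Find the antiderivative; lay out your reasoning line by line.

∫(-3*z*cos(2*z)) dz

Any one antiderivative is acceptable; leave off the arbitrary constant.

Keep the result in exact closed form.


Step 1. Integrate ∫(-3*z*cos(2*z)) dz by parts with u = z, dv = (-3*cos(2*z)) dz, so v = -3*sin(2*z)/2: now -3*z*sin(2*z)/2 + ∫(3*sin(2*z)/2) dz.
Step 2. Evaluate the standard form: now -3*z*sin(2*z)/2 - 3*cos(2*z)/4.
Answer: -3*z*sin(2*z)/2 - 3*cos(2*z)/4.


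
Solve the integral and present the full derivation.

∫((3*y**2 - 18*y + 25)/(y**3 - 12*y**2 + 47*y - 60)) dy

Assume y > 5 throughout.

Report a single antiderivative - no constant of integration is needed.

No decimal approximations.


Step 1. Decompose ∫((3*y**2 - 18*y + 25)/(y**3 - 12*y**2 + 47*y - 60)) dy by partial fractions, (3*y**2 - 18*y + 25)/(y**3 - 12*y**2 + 47*y - 60) = -1/(y - 3) - 1/(y - 4) + 5/(y - 5): now ∫(5/(y - 5)) dy + ∫(-1/(y - 4)) dy + ∫(-1/(y - 3)) dy.
Step 2. Evaluate the standard form [assuming y > 5]: now 5*log(y - 5) + ∫(-1/(y - 4)) dy + ∫(-1/(y - 3)) dy.
Step 3. Evaluate the standard form [assuming y > 4]: now 5*log(y - 5) - log(y - 4) + ∫(-1/(y - 3)) dy.
Step 4. Evaluate the standard form [assuming y > 3]: now 5*log(y - 5) - log(y - 4) - log(y - 3).
Answer: 5*log(y - 5) - log(y - 4) - log(y - 3).


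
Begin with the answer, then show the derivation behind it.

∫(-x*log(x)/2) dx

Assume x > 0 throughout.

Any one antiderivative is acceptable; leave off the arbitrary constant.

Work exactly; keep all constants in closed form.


The answer is -x**2*log(x)/4 + x**2/8.
Step 1. Integrate ∫(-x*log(x)/2) dx by parts with u = log(x), dv = (-x/2) dx, so v = -x**2/4 [assuming x > 0]: now -x**2*log(x)/4 + ∫(x/4) dx.
Step 2. Evaluate the standard form: now -x**2*log(x)/4 + x**2/8.
Answer: -x**2*log(x)/4 + x**2/8.


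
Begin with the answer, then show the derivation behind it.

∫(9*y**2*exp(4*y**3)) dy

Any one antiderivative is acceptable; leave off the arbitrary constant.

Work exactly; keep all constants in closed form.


The answer is 3*exp(4*y**3)/4.
Step 1. Substitute u = y**3, turning ∫(9*y**2*exp(4*y**3)) dy into ∫(3*exp(4*u)) du: now ∫(3*exp(4*u)) du.
Step 2. Evaluate the standard form: now 3*exp(4*u)/4.
Step 3. Substitute back u = y**3: now 3*exp(4*y**3)/4.
Answer: 3*exp(4*y**3)/4.


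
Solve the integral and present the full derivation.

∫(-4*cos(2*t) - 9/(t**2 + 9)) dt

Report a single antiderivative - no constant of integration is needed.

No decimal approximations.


Step 1. Rewrite: now ∫(-9/(t**2 + 9)) dt + ∫(-4*cos(2*t)) dt.
Step 2. Evaluate the standard form: now -3*atan(t/3) + ∫(-4*cos(2*t)) dt.
Step 3. Evaluate the standard form: now -2*sin(2*t) - 3*atan(t/3).
Answer: -2*sin(2*t) - 3*atan(t/3).


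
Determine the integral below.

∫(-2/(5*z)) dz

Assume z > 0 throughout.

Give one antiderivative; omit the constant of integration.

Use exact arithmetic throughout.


Answer: -2*log(z)/5.


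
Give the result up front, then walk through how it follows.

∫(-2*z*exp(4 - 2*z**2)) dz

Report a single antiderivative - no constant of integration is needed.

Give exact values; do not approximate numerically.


The answer is exp(4 - 2*z**2)/2.
Step 1. Substitute u = z**2 - 2, turning ∫(-2*z*exp(4 - 2*z**2)) dz into ∫(-exp(-2*u)) du: now ∫(-exp(-2*u)) du.
Step 2. Evaluate the standard form: now exp(-2*u)/2.
Step 3. Substitute back u = z**2 - 2: now exp(4 - 2*z**2)/2.
Answer: exp(4 - 2*z**2)/2.


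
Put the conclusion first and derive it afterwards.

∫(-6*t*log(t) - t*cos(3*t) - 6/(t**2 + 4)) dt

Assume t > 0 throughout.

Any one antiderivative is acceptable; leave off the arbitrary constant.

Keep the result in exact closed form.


The answer is -3*t**2*log(t) + 3*t**2/2 - t*sin(3*t)/3 - cos(3*t)/9 - 3*atan(t/2).
Step 1. Rewrite: now ∫(-6*t*log(t)) dt + ∫(-t*cos(3*t)) dt + ∫(-6/(t**2 + 4)) dt.
Step 2. Evaluate the standard form: now -3*atan(t/2) + ∫(-6*t*log(t)) dt + ∫(-t*cos(3*t)) dt.
Step 3. Integrate ∫(-t*cos(3*t)) dt by parts with u = t, dv = (-cos(3*t)) dt, so v = -sin(3*t)/3: now -t*sin(3*t)/3 - 3*atan(t/2) + ∫(-6*t*log(t)) dt + ∫(sin(3*t)/3) dt.
Step 4. Evaluate the standard form: now -t*sin(3*t)/3 - cos(3*t)/9 - 3*atan(t/2) + ∫(-6*t*log(t)) dt.
Step 5. Integrate ∫(-6*t*log(t)) dt by parts with u = log(t), dv = (-6*t) dt, so v = -3*t**2 [assuming t > 0]: now -3*t**2*log(t) - t*sin(3*t)/3 - cos(3*t)/9 - 3*atan(t/2) + ∫(3*t) dt.
Step 6. Evaluate the standard form: now -3*t**2*log(t) + 3*t**2/2 - t*sin(3*t)/3 - cos(3*t)/9 - 3*atan(t/2).
Answer: -3*t**2*log(t) + 3*t**2/2 - t*sin(3*t)/3 - cos(3*t)/9 - 3*atan(t/2).


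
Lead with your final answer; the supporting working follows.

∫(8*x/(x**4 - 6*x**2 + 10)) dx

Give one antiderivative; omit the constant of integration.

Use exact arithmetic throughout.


The answer is 4*atan(x**2 - 3).
Step 1. Substitute u = x**2 - 3, turning ∫(8*x/(x**4 - 6*x**2 + 10)) dx into ∫(4/(u**2 + 1)) du: now ∫(4/(u**2 + 1)) du.
Step 2. Evaluate the standard form: now 4*atan(u).
Step 3. Substitute back u = x**2 - 3: now 4*atan(x**2 - 3).
Answer: 4*atan(x**2 - 3).


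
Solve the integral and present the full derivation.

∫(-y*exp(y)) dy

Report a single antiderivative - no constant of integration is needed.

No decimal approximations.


Step 1. Integrate ∫(-y*exp(y)) dy by parts with u = y, dv = (-exp(y)) dy, so v = -exp(y): now -y*exp(y) + ∫(exp(y)) dy.
Step 2. Evaluate the standard form: now -y*exp(y) + exp(y).
Answer: -y*exp(y) + exp(y).


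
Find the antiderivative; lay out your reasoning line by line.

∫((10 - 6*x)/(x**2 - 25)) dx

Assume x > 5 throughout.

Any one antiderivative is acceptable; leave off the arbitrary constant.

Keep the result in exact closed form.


Step 1. Decompose ∫((10 - 6*x)/(x**2 - 25)) dx by partial fractions, (10 - 6*x)/(x**2 - 25) = -4/(x + 5) - 2/(x - 5): now ∫(-2/(x - 5)) dx + ∫(-4/(x + 5)) dx.
Step 2. Evaluate the standard form [assuming x > -5]: now -4*log(x + 5) + ∫(-2/(x - 5)) dx.
Step 3. Evaluate the standard form [assuming x > 5]: now -2*log(x - 5) - 4*log(x + 5).
Answer: -2*log(x - 5) - 4*log(x + 5).


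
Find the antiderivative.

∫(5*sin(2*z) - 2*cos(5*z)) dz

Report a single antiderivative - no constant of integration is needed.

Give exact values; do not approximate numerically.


Answer: -2*sin(5*z)/5 - 5*cos(2*z)/2.


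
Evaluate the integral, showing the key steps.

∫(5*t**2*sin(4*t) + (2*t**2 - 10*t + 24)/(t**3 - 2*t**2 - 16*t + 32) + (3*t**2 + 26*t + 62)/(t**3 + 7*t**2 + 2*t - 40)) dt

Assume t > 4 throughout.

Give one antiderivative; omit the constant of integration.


Step 1. Rewrite: now ∫(5*t**2*sin(4*t)) dt + ∫((2*t**2 - 10*t + 24)/(t**3 - 2*t**2 - 16*t + 32)) dt + ∫((3*t**2 + 26*t + 62)/(t**3 + 7*t**2 + 2*t - 40)) dt.
Step 2. Decompose ∫((2*t**2 - 10*t + 24)/(t**3 - 2*t**2 - 16*t + 32)) dt by partial fractions, (2*t**2 - 10*t + 24)/(t**3 - 2*t**2 - 16*t + 32) = 2/(t + 4) - 1/(t - 2) + 1/(t - 4): now ∫(5*t**2*sin(4*t)) dt + ∫((3*t**2 + 26*t + 62)/(t**3 + 7*t**2 + 2*t - 40)) dt + ∫(1/(t - 4)) dt + ∫(-1/(t - 2)) dt + ∫(2/(t + 4)) dt.
Step 3. Evaluate the standard form [assuming t > 2]: now -log(t - 2) + ∫(5*t**2*sin(4*t)) dt + ∫((3*t**2 + 26*t + 62)/(t**3 + 7*t**2 + 2*t - 40)) dt + ∫(1/(t - 4)) dt + ∫(2/(t + 4)) dt.
Step 4. Evaluate the standard form [assuming t > -4]: now -log(t - 2) + 2*log(t + 4) + ∫(5*t**2*sin(4*t)) dt + ∫((3*t**2 + 26*t + 62)/(t**3 + 7*t**2 + 2*t - 40)) dt + ∫(1/(t - 4)) dt.
Step 5. Evaluate the standard form [assuming t > 4]: now log(t - 4) - log(t - 2) + 2*log(t + 4) + ∫(5*t**2*sin(4*t)) dt + ∫((3*t**2 + 26*t + 62)/(t**3 + 7*t**2 + 2*t - 40)) dt.
Step 6. Decompose ∫((3*t**2 + 26*t + 62)/(t**3 + 7*t**2 + 2*t - 40)) dt by partial fractions, (3*t**2 + 26*t + 62)/(t**3 + 7*t**2 + 2*t - 40) = 1/(t + 5) - 1/(t + 4) + 3/(t - 2): now log(t - 4) - log(t - 2) + 2*log(t + 4) + ∫(5*t**2*sin(4*t)) dt + ∫(3/(t - 2)) dt + ∫(-1/(t + 4)) dt + ∫(1/(t + 5)) dt.
Step 7. Evaluate the standard form [assuming t > -5]: now log(t - 4) - log(t - 2) + 2*log(t + 4) + log(t + 5) + ∫(5*t**2*sin(4*t)) dt + ∫(3/(t - 2)) dt + ∫(-1/(t + 4)) dt.
Step 8. Evaluate the standard form [assuming t > -4]: now log(t - 4) - log(t - 2) + log(t + 4) + log(t + 5) + ∫(5*t**2*sin(4*t)) dt + ∫(3/(t - 2)) dt.
Step 9. Evaluate the standard form [assuming t > 2]: now log(t - 4) + 2*log(t - 2) + log(t + 4) + log(t + 5) + ∫(5*t**2*sin(4*t)) dt.
Step 10. Integrate ∫(5*t**2*sin(4*t)) dt by parts with u = t**2, dv = (5*sin(4*t)) dt, so v = -5*cos(4*t)/4: now -5*t**2*cos(4*t)/4 + log(t - 4) + 2*log(t - 2) + log(t + 4) + log(t + 5) + ∫(5*t*cos(4*t)/2) dt.
Step 11. Integrate ∫(5*t*cos(4*t)/2) dt by parts with u = t, dv = (5*cos(4*t)/2) dt, so v = 5*sin(4*t)/8: now -5*t**2*cos(4*t)/4 + 5*t*sin(4*t)/8 + log(t - 4) + 2*log(t - 2) + log(t + 4) + log(t + 5) + ∫(-5*sin(4*t)/8) dt.
Step 12. Evaluate the standard form: now -5*t**2*cos(4*t)/4 + 5*t*sin(4*t)/8 + log(t - 4) + 2*log(t - 2) + log(t + 4) + log(t + 5) + 5*cos(4*t)/32.
Answer: -5*t**2*cos(4*t)/4 + 5*t*sin(4*t)/8 + log(t - 4) + 2*log(t - 2) + log(t + 4) + log(t + 5) + 5*cos(4*t)/32.


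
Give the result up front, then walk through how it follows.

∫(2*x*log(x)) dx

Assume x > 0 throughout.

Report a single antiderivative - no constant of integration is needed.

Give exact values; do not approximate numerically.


The answer is x**2*log(x) - x**2/2.
Step 1. Integrate ∫(2*x*log(x)) dx by parts with u = log(x), dv = (2*x) dx, so v = x**2 [assuming x > 0]: now x**2*log(x) + ∫(-x) dx.
Step 2. Evaluate the standard form: now x**2*log(x) - x**2/2.
Answer: x**2*log(x) - x**2/2.


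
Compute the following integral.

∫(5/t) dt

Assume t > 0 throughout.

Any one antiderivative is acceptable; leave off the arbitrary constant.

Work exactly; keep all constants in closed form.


Answer: 5*log(t).


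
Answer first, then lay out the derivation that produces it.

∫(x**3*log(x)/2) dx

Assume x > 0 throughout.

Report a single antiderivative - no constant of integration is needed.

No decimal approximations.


The answer is x**4*log(x)/8 - x**4/32.
Step 1. Integrate ∫(x**3*log(x)/2) dx by parts with u = log(x), dv = (x**3/2) dx, so v = x**4/8 [assuming x > 0]: now x**4*log(x)/8 + ∫(-x**3/8) dx.
Step 2. Evaluate the standard form: now x**4*log(x)/8 - x**4/32.
Answer: x**4*log(x)/8 - x**4/32.


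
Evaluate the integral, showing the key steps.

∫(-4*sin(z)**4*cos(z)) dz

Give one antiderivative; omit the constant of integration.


Step 1. Substitute u = sin(z), turning ∫(-4*sin(z)**4*cos(z)) dz into ∫(-4*u**4) du: now ∫(-4*u**4) du.
Step 2. Evaluate the standard form: now -4*u**5/5.
Step 3. Substitute back u = sin(z): now -4*sin(z)**5/5.
Answer: -4*sin(z)**5/5.


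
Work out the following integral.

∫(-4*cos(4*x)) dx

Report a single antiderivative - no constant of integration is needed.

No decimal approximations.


Answer: -sin(4*x).


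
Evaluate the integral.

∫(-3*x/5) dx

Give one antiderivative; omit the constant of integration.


Answer: -3*x**2/10.


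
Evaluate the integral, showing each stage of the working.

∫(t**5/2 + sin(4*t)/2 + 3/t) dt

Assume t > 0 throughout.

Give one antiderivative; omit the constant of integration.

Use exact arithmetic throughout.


Step 1. Rewrite: now ∫(3/t) dt + ∫(t**5/2) dt + ∫(sin(4*t)/2) dt.
Step 2. Evaluate the standard form: now t**6/12 + ∫(3/t) dt + ∫(sin(4*t)/2) dt.
Step 3. Evaluate the standard form: now t**6/12 - cos(4*t)/8 + ∫(3/t) dt.
Step 4. Evaluate the standard form [assuming t > 0]: now t**6/12 + 3*log(t) - cos(4*t)/8.
Answer: t**6/12 + 3*log(t) - cos(4*t)/8.


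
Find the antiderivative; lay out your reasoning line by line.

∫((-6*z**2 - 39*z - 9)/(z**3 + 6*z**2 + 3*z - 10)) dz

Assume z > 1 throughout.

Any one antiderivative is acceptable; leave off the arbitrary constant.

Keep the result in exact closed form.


Step 1. Decompose ∫((-6*z**2 - 39*z - 9)/(z**3 + 6*z**2 + 3*z - 10)) dz by partial fractions, (-6*z**2 - 39*z - 9)/(z**3 + 6*z**2 + 3*z - 10) = 2/(z + 5) - 5/(z + 2) - 3/(z - 1): now ∫(-3/(z - 1)) dz + ∫(-5/(z + 2)) dz + ∫(2/(z + 5)) dz.
Step 2. Evaluate the standard form [assuming z > -5]: now 2*log(z + 5) + ∫(-3/(z - 1)) dz + ∫(-5/(z + 2)) dz.
Step 3. Evaluate the standard form [assuming z > -2]: now -5*log(z + 2) + 2*log(z + 5) + ∫(-3/(z - 1)) dz.
Step 4. Evaluate the standard form [assuming z > 1]: now -3*log(z - 1) - 5*log(z + 2) + 2*log(z + 5).
Answer: -3*log(z - 1) - 5*log(z + 2) + 2*log(z + 5).


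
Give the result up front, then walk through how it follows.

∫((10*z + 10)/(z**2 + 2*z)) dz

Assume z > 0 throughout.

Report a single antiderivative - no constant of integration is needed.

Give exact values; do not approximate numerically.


The answer is 5*log(z) + 5*log(z + 2).
Step 1. Decompose ∫((10*z + 10)/(z**2 + 2*z)) dz by partial fractions, (10*z + 10)/(z**2 + 2*z) = 5/(z + 2) + 5/z: now ∫(5/z) dz + ∫(5/(z + 2)) dz.
Step 2. Evaluate the standard form [assuming z > -2]: now 5*log(z + 2) + ∫(5/z) dz.
Step 3. Evaluate the standard form [assuming z > 0]: now 5*log(z) + 5*log(z + 2).
Answer: 5*log(z) + 5*log(z + 2).


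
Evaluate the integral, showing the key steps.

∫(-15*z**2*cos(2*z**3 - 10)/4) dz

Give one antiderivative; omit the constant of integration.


Step 1. Substitute u = z**3 - 5, turning ∫(-15*z**2*cos(2*z**3 - 10)/4) dz into ∫(-5*cos(2*u)/4) du: now ∫(-5*cos(2*u)/4) du.
Step 2. Evaluate the standard form: now -5*sin(2*u)/8.
Step 3. Substitute back u = z**3 - 5: now -5*sin(2*z**3 - 10)/8.
Answer: -5*sin(2*z**3 - 10)/8.


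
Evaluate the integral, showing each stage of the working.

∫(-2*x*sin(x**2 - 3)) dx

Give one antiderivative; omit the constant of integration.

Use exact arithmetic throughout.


Step 1. Substitute u = x**2 - 3, turning ∫(-2*x*sin(x**2 - 3)) dx into ∫(-sin(u)) du: now ∫(-sin(u)) du.
Step 2. Evaluate the standard form: now cos(u).
Step 3. Substitute back u = x**2 - 3: now cos(x**2 - 3).
Answer: cos(x**2 - 3).


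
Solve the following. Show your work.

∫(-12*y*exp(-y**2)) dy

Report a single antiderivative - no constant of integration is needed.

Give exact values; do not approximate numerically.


Step 1. Substitute u = y**2, turning ∫(-12*y*exp(-y**2)) dy into ∫(-6*exp(-u)) du: now ∫(-6*exp(-u)) du.
Step 2. Evaluate the standard form: now 6*exp(-u).
Step 3. Substitute back u = y**2: now 6*exp(-y**2).
Answer: 6*exp(-y**2).


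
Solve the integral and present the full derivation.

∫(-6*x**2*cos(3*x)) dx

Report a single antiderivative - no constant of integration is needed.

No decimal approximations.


Step 1. Integrate ∫(-6*x**2*cos(3*x)) dx by parts with u = x**2, dv = (-6*cos(3*x)) dx, so v = -2*sin(3*x): now -2*x**2*sin(3*x) + ∫(4*x*sin(3*x)) dx.
Step 2. Integrate ∫(4*x*sin(3*x)) dx by parts with u = x, dv = (4*sin(3*x)) dx, so v = -4*cos(3*x)/3: now -2*x**2*sin(3*x) - 4*x*cos(3*x)/3 + ∫(4*cos(3*x)/3) dx.
Step 3. Evaluate the standard form: now -2*x**2*sin(3*x) - 4*x*cos(3*x)/3 + 4*sin(3*x)/9.
Answer: -2*x**2*sin(3*x) - 4*x*cos(3*x)/3 + 4*sin(3*x)/9.


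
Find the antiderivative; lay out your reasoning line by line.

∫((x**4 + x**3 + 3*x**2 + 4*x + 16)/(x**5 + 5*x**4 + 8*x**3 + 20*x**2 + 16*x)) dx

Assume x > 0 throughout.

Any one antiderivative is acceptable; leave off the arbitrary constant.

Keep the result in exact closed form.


Step 1. Decompose ∫((x**4 + x**3 + 3*x**2 + 4*x + 16)/(x**5 + 5*x**4 + 8*x**3 + 20*x**2 + 16*x)) dx by partial fractions, (x**4 + x**3 + 3*x**2 + 4*x + 16)/(x**5 + 5*x**4 + 8*x**3 + 20*x**2 + 16*x) = -1/(x**2 + 4) + 1/(x + 4) - 1/(x + 1) + 1/x: now ∫(1/x) dx + ∫(-1/(x + 1)) dx + ∫(1/(x + 4)) dx + ∫(-1/(x**2 + 4)) dx.
Step 2. Evaluate the standard form [assuming x > -1]: now -log(x + 1) + ∫(1/x) dx + ∫(1/(x + 4)) dx + ∫(-1/(x**2 + 4)) dx.
Step 3. Evaluate the standard form [assuming x > 0]: now log(x) - log(x + 1) + ∫(1/(x + 4)) dx + ∫(-1/(x**2 + 4)) dx.
Step 4. Evaluate the standard form [assuming x > -4]: now log(x) - log(x + 1) + log(x + 4) + ∫(-1/(x**2 + 4)) dx.
Step 5. Evaluate the standard form: now log(x) - log(x + 1) + log(x + 4) - atan(x/2)/2.
Answer: log(x) - log(x + 1) + log(x + 4) - atan(x/2)/2.


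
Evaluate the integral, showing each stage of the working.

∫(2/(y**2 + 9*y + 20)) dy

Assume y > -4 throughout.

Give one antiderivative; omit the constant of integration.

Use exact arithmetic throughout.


Step 1. Decompose ∫(2/(y**2 + 9*y + 20)) dy by partial fractions, 2/(y**2 + 9*y + 20) = -2/(y + 5) + 2/(y + 4): now ∫(2/(y + 4)) dy + ∫(-2/(y + 5)) dy.
Step 2. Evaluate the standard form [assuming y > -4]: now 2*log(y + 4) + ∫(-2/(y + 5)) dy.
Step 3. Evaluate the standard form [assuming y > -5]: now 2*log(y + 4) - 2*log(y + 5).
Answer: 2*log(y + 4) - 2*log(y + 5).


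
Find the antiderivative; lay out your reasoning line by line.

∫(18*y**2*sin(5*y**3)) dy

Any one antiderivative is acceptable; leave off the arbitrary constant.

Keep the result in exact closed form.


Step 1. Substitute u = y**3, turning ∫(18*y**2*sin(5*y**3)) dy into ∫(6*sin(5*u)) du: now ∫(6*sin(5*u)) du.
Step 2. Evaluate the standard form: now -6*cos(5*u)/5.
Step 3. Substitute back u = y**3: now -6*cos(5*y**3)/5.
Answer: -6*cos(5*y**3)/5.


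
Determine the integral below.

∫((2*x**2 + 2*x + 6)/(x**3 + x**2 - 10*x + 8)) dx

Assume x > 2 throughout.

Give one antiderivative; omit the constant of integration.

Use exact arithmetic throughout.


Answer: 3*log(x - 2) - 2*log(x - 1) + log(x + 4).


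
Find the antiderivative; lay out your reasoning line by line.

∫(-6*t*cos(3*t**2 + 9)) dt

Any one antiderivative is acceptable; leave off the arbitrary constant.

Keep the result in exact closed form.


Step 1. Substitute u = t**2 + 3, turning ∫(-6*t*cos(3*t**2 + 9)) dt into ∫(-3*cos(3*u)) du: now ∫(-3*cos(3*u)) du.
Step 2. Evaluate the standard form: now -sin(3*u).
Step 3. Substitute back u = t**2 + 3: now -sin(3*t**2 + 9).
Answer: -sin(3*t**2 + 9).


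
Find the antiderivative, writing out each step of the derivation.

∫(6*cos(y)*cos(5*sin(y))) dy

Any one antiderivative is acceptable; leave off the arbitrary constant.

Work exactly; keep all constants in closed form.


Step 1. Substitute u = sin(y), turning ∫(6*cos(y)*cos(5*sin(y))) dy into ∫(6*cos(5*u)) du: now ∫(6*cos(5*u)) du.
Step 2. Evaluate the standard form: now 6*sin(5*u)/5.
Step 3. Substitute back u = sin(y): now 6*sin(5*sin(y))/5.
Answer: 6*sin(5*sin(y))/5.


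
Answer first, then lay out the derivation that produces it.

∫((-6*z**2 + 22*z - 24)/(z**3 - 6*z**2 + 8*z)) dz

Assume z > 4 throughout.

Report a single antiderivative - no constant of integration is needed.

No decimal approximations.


The answer is -3*log(z) - 4*log(z - 4) + log(z - 2).
Step 1. Decompose ∫((-6*z**2 + 22*z - 24)/(z**3 - 6*z**2 + 8*z)) dz by partial fractions, (-6*z**2 + 22*z - 24)/(z**3 - 6*z**2 + 8*z) = 1/(z - 2) - 4/(z - 4) - 3/z: now ∫(-3/z) dz + ∫(-4/(z - 4)) dz + ∫(1/(z - 2)) dz.
Step 2. Evaluate the standard form [assuming z > 4]: now -4*log(z - 4) + ∫(-3/z) dz + ∫(1/(z - 2)) dz.
Step 3. Evaluate the standard form [assuming z > 0]: now -3*log(z) - 4*log(z - 4) + ∫(1/(z - 2)) dz.
Step 4. Evaluate the standard form [assuming z > 2]: now -3*log(z) - 4*log(z - 4) + log(z - 2).
Answer: -3*log(z) - 4*log(z - 4) + log(z - 2).


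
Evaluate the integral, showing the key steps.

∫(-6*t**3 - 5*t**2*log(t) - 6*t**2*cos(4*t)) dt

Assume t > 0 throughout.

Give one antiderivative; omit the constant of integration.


Step 1. Rewrite: now ∫(-6*t**3) dt + ∫(-5*t**2*log(t)) dt + ∫(-6*t**2*cos(4*t)) dt.
Step 2. Integrate ∫(-6*t**2*cos(4*t)) dt by parts with u = t**2, dv = (-6*cos(4*t)) dt, so v = -3*sin(4*t)/2: now -3*t**2*sin(4*t)/2 + ∫(-6*t**3) dt + ∫(3*t*sin(4*t)) dt + ∫(-5*t**2*log(t)) dt.
Step 3. Integrate ∫(3*t*sin(4*t)) dt by parts with u = t, dv = (3*sin(4*t)) dt, so v = -3*cos(4*t)/4: now -3*t**2*sin(4*t)/2 - 3*t*cos(4*t)/4 + ∫(-6*t**3) dt + ∫(-5*t**2*log(t)) dt + ∫(3*cos(4*t)/4) dt.
Step 4. Evaluate the standard form: now -3*t**2*sin(4*t)/2 - 3*t*cos(4*t)/4 + 3*sin(4*t)/16 + ∫(-6*t**3) dt + ∫(-5*t**2*log(t)) dt.
Step 5. Integrate ∫(-5*t**2*log(t)) dt by parts with u = log(t), dv = (-5*t**2) dt, so v = -5*t**3/3 [assuming t > 0]: now -5*t**3*log(t)/3 - 3*t**2*sin(4*t)/2 - 3*t*cos(4*t)/4 + 3*sin(4*t)/16 + ∫(5*t**2/3) dt + ∫(-6*t**3) dt.
Step 6. Evaluate the standard form: now -5*t**3*log(t)/3 + 5*t**3/9 - 3*t**2*sin(4*t)/2 - 3*t*cos(4*t)/4 + 3*sin(4*t)/16 + ∫(-6*t**3) dt.
Step 7. Evaluate the standard form: now -3*t**4/2 - 5*t**3*log(t)/3 + 5*t**3/9 - 3*t**2*sin(4*t)/2 - 3*t*cos(4*t)/4 + 3*sin(4*t)/16.
Answer: -3*t**4/2 - 5*t**3*log(t)/3 + 5*t**3/9 - 3*t**2*sin(4*t)/2 - 3*t*cos(4*t)/4 + 3*sin(4*t)/16.


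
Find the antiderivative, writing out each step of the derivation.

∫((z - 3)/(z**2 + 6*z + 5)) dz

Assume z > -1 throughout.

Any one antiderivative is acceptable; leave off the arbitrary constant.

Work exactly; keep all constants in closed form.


Step 1. Decompose ∫((z - 3)/(z**2 + 6*z + 5)) dz by partial fractions, (z - 3)/(z**2 + 6*z + 5) = 2/(z + 5) - 1/(z + 1): now ∫(-1/(z + 1)) dz + ∫(2/(z + 5)) dz.
Step 2. Evaluate the standard form [assuming z > -5]: now 2*log(z + 5) + ∫(-1/(z + 1)) dz.
Step 3. Evaluate the standard form [assuming z > -1]: now -log(z + 1) + 2*log(z + 5).
Answer: -log(z + 1) + 2*log(z + 5).


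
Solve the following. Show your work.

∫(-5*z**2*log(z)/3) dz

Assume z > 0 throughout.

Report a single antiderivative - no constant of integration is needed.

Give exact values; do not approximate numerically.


Step 1. Integrate ∫(-5*z**2*log(z)/3) dz by parts with u = log(z), dv = (-5*z**2/3) dz, so v = -5*z**3/9 [assuming z > 0]: now -5*z**3*log(z)/9 + ∫(5*z**2/9) dz.
Step 2. Evaluate the standard form: now -5*z**3*log(z)/9 + 5*z**3/27.
Answer: -5*z**3*log(z)/9 + 5*z**3/27.


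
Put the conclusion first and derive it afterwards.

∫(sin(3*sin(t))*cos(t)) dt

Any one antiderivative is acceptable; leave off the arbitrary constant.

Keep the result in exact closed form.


The answer is -cos(3*sin(t))/3.
Step 1. Substitute u = sin(t), turning ∫(sin(3*sin(t))*cos(t)) dt into ∫(sin(3*u)) du: now ∫(sin(3*u)) du.
Step 2. Evaluate the standard form: now -cos(3*u)/3.
Step 3. Substitute back u = sin(t): now -cos(3*sin(t))/3.
Answer: -cos(3*sin(t))/3.


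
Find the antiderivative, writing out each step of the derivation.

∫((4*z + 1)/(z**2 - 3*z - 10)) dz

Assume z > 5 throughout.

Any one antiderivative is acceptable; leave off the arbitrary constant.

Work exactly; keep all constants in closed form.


Step 1. Decompose ∫((4*z + 1)/(z**2 - 3*z - 10)) dz by partial fractions, (4*z + 1)/(z**2 - 3*z - 10) = 1/(z + 2) + 3/(z - 5): now ∫(3/(z - 5)) dz + ∫(1/(z + 2)) dz.
Step 2. Evaluate the standard form [assuming z > -2]: now log(z + 2) + ∫(3/(z - 5)) dz.
Step 3. Evaluate the standard form [assuming z > 5]: now 3*log(z - 5) + log(z + 2).
Answer: 3*log(z - 5) + log(z + 2).


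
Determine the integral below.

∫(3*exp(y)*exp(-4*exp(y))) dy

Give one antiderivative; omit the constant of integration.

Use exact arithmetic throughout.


Answer: -3*exp(-4*exp(y))/4.


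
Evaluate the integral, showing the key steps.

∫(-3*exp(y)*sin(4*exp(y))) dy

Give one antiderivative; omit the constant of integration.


Step 1. Substitute u = exp(y), turning ∫(-3*exp(y)*sin(4*exp(y))) dy into ∫(-3*sin(4*u)) du: now ∫(-3*sin(4*u)) du.
Step 2. Evaluate the standard form: now 3*cos(4*u)/4.
Step 3. Substitute back u = exp(y): now 3*cos(4*exp(y))/4.
Answer: 3*cos(4*exp(y))/4.


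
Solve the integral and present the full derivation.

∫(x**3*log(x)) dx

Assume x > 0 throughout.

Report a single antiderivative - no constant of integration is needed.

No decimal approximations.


Step 1. Integrate ∫(x**3*log(x)) dx by parts with u = log(x), dv = (x**3) dx, so v = x**4/4 [assuming x > 0]: now x**4*log(x)/4 + ∫(-x**3/4) dx.
Step 2. Evaluate the standard form: now x**4*log(x)/4 - x**4/16.
Answer: x**4*log(x)/4 - x**4/16.
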